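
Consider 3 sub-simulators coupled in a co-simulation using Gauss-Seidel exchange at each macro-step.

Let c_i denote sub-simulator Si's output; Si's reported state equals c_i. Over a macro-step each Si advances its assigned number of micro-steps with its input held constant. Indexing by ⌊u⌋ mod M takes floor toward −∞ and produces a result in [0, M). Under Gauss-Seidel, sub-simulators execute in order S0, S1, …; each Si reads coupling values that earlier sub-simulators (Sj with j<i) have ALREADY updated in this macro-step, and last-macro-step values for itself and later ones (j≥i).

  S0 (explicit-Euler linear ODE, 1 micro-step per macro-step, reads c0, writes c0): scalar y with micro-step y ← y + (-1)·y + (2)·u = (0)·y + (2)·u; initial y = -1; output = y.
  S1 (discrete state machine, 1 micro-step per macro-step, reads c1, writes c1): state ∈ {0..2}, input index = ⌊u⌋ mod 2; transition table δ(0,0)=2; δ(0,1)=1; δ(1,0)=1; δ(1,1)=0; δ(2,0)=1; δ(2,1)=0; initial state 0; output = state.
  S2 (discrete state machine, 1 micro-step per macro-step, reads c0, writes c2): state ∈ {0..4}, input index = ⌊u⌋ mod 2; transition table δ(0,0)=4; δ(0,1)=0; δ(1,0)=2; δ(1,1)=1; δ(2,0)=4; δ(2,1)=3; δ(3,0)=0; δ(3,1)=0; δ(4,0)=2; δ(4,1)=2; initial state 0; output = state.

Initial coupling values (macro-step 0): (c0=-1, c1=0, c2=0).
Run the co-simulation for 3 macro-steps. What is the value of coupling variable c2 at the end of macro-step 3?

macro 1: S0 reads c0=-1 → after 1×micro: -2; S1 reads c1=0 → after 1×micro: 2; S2 reads c0=-2 → after 1×micro: 4 ⇒ (c0=-2, c1=2, c2=4)
macro 2: S0 reads c0=-2 → after 1×micro: -4; S1 reads c1=2 → after 1×micro: 1; S2 reads c0=-4 → after 1×micro: 2 ⇒ (c0=-4, c1=1, c2=2)
macro 3: S0 reads c0=-4 → after 1×micro: -8; S1 reads c1=1 → after 1×micro: 0; S2 reads c0=-8 → after 1×micro: 4 ⇒ (c0=-8, c1=0, c2=4)

c2 at macro-step 3 = 4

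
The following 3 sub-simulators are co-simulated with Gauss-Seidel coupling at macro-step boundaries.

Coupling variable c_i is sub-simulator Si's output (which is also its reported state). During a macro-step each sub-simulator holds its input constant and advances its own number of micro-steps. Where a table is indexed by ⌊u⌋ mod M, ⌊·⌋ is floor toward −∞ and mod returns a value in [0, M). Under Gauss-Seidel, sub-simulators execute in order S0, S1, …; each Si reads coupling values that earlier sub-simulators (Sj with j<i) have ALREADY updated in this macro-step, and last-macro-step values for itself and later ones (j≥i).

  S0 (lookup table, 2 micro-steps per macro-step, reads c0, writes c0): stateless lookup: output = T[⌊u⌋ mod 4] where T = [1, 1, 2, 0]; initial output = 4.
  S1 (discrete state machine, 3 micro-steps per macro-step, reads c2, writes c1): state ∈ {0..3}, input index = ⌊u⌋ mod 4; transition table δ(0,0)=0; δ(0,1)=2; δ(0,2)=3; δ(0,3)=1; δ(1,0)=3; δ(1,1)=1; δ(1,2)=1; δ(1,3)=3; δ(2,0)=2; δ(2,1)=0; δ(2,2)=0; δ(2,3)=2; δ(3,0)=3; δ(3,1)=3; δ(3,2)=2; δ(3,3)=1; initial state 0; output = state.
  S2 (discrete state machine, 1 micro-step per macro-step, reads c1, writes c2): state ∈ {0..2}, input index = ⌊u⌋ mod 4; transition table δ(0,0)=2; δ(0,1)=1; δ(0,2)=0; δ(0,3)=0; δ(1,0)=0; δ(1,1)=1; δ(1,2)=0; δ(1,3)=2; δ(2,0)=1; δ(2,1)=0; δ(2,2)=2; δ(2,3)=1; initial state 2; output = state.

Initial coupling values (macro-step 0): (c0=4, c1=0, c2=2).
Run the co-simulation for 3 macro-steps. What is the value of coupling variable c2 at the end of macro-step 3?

c2 at macro-step 3 = 0

macro 1: S0 reads c0=4 → after 2×micro: 1; S1 reads c2=2 → after 3×micro: 0; S2 reads c1=0 → after 1×micro: 1 ⇒ (c0=1, c1=0, c2=1)
macro 2: S0 reads c0=1 → after 2×micro: 1; S1 reads c2=1 → after 3×micro: 2; S2 reads c1=2 → after 1×micro: 0 ⇒ (c0=1, c1=2, c2=0)
macro 3: S0 reads c0=1 → after 2×micro: 1; S1 reads c2=0 → after 3×micro: 2; S2 reads c1=2 → after 1×micro: 0 ⇒ (c0=1, c1=2, c2=0)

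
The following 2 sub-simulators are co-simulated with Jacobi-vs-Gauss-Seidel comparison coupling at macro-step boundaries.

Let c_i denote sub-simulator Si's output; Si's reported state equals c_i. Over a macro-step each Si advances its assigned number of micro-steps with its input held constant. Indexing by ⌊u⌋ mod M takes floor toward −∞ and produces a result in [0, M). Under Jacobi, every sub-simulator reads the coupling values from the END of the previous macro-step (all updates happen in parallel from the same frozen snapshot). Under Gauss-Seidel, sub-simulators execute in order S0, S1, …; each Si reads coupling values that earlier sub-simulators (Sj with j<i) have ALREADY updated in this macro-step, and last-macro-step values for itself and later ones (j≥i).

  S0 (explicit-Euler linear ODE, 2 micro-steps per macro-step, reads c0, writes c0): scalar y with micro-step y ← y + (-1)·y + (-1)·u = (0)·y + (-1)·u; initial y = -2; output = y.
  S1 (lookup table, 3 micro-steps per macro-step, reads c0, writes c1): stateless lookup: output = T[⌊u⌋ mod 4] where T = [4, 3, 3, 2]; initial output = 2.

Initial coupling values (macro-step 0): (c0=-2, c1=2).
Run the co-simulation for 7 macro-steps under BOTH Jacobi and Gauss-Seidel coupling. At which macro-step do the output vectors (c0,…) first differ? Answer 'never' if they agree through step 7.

[Jacobi] macro 1: S0 reads c0=-2 → after 2×micro: 2; S1 reads c0=-2 → after 3×micro: 3 ⇒ (c0=2, c1=3)
[Jacobi] macro 2: S0 reads c0=2 → after 2×micro: -2; S1 reads c0=2 → after 3×micro: 3 ⇒ (c0=-2, c1=3)
[Jacobi] macro 3: S0 reads c0=-2 → after 2×micro: 2; S1 reads c0=-2 → after 3×micro: 3 ⇒ (c0=2, c1=3)
[Jacobi] macro 4: S0 reads c0=2 → after 2×micro: -2; S1 reads c0=2 → after 3×micro: 3 ⇒ (c0=-2, c1=3)
[Jacobi] macro 5: S0 reads c0=-2 → after 2×micro: 2; S1 reads c0=-2 → after 3×micro: 3 ⇒ (c0=2, c1=3)
[Jacobi] macro 6: S0 reads c0=2 → after 2×micro: -2; S1 reads c0=2 → after 3×micro: 3 ⇒ (c0=-2, c1=3)
[Jacobi] macro 7: S0 reads c0=-2 → after 2×micro: 2; S1 reads c0=-2 → after 3×micro: 3 ⇒ (c0=2, c1=3)
[Gauss-Seidel] macro 1: S0 reads c0=-2 → after 2×micro: 2; S1 reads c0=2 → after 3×micro: 3 ⇒ (c0=2, c1=3)
[Gauss-Seidel] macro 2: S0 reads c0=2 → after 2×micro: -2; S1 reads c0=-2 → after 3×micro: 3 ⇒ (c0=-2, c1=3)
[Gauss-Seidel] macro 3: S0 reads c0=-2 → after 2×micro: 2; S1 reads c0=2 → after 3×micro: 3 ⇒ (c0=2, c1=3)
[Gauss-Seidel] macro 4: S0 reads c0=2 → after 2×micro: -2; S1 reads c0=-2 → after 3×micro: 3 ⇒ (c0=-2, c1=3)
[Gauss-Seidel] macro 5: S0 reads c0=-2 → after 2×micro: 2; S1 reads c0=2 → after 3×micro: 3 ⇒ (c0=2, c1=3)
[Gauss-Seidel] macro 6: S0 reads c0=2 → after 2×micro: -2; S1 reads c0=-2 → after 3×micro: 3 ⇒ (c0=-2, c1=3)
[Gauss-Seidel] macro 7: S0 reads c0=-2 → after 2×micro: 2; S1 reads c0=2 → after 3×micro: 3 ⇒ (c0=2, c1=3)

first divergence at macro-step: never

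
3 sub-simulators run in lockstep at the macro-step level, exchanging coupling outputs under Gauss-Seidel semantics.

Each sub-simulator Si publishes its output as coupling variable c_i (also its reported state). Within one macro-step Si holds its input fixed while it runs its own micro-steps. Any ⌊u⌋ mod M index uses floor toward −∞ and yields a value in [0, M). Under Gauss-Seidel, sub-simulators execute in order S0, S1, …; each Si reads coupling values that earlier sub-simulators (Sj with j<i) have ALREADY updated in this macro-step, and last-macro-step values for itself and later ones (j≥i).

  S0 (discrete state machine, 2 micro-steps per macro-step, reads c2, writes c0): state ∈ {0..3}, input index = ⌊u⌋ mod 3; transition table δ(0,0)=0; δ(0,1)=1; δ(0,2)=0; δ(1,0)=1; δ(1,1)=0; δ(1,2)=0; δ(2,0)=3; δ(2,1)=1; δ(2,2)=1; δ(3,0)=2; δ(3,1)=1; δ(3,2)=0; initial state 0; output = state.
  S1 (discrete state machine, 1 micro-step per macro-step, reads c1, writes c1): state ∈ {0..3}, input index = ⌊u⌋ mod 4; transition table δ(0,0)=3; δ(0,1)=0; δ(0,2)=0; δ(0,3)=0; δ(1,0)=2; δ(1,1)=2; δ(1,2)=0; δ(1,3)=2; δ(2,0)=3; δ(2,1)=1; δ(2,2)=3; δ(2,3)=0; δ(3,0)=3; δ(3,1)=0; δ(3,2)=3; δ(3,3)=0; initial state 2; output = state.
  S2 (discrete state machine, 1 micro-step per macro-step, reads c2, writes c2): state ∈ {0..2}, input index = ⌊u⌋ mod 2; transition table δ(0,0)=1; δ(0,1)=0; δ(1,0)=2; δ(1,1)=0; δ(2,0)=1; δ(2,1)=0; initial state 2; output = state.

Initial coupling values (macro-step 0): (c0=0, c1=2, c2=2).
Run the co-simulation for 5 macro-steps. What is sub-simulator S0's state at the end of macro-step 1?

macro 1: S0 reads c2=2 → after 2×micro: 0; S1 reads c1=2 → after 1×micro: 3; S2 reads c2=2 → after 1×micro: 1 ⇒ (c0=0, c1=3, c2=1)
macro 2: S0 reads c2=1 → after 2×micro: 0; S1 reads c1=3 → after 1×micro: 0; S2 reads c2=1 → after 1×micro: 0 ⇒ (c0=0, c1=0, c2=0)
macro 3: S0 reads c2=0 → after 2×micro: 0; S1 reads c1=0 → after 1×micro: 3; S2 reads c2=0 → after 1×micro: 1 ⇒ (c0=0, c1=3, c2=1)
macro 4: S0 reads c2=1 → after 2×micro: 0; S1 reads c1=3 → after 1×micro: 0; S2 reads c2=1 → after 1×micro: 0 ⇒ (c0=0, c1=0, c2=0)
macro 5: S0 reads c2=0 → after 2×micro: 0; S1 reads c1=0 → after 1×micro: 3; S2 reads c2=0 → after 1×micro: 1 ⇒ (c0=0, c1=3, c2=1)

S0 state at macro-step 1 = 0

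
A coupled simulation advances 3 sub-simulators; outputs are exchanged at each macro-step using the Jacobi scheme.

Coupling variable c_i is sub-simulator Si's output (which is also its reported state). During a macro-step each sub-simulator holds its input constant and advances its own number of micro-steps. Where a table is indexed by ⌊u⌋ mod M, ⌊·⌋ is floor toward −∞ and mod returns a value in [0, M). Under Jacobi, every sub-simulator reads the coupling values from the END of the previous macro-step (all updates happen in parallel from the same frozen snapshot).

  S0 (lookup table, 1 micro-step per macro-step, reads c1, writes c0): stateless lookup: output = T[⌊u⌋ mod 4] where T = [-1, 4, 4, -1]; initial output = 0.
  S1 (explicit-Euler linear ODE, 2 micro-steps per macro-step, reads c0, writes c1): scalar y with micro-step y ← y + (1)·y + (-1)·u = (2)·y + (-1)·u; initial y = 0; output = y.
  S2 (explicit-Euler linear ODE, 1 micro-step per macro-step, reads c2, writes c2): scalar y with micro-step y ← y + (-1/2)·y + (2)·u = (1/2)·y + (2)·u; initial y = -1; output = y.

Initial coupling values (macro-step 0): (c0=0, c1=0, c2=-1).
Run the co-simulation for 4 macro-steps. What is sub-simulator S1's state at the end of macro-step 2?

S1 state at macro-step 2 = 3

macro 1: S0 reads c1=0 → after 1×micro: -1; S1 reads c0=0 → after 2×micro: 0; S2 reads c2=-1 → after 1×micro: -5/2 ⇒ (c0=-1, c1=0, c2=-5/2)
macro 2: S0 reads c1=0 → after 1×micro: -1; S1 reads c0=-1 → after 2×micro: 3; S2 reads c2=-5/2 → after 1×micro: -25/4 ⇒ (c0=-1, c1=3, c2=-25/4)
macro 3: S0 reads c1=3 → after 1×micro: -1; S1 reads c0=-1 → after 2×micro: 15; S2 reads c2=-25/4 → after 1×micro: -125/8 ⇒ (c0=-1, c1=15, c2=-125/8)
macro 4: S0 reads c1=15 → after 1×micro: -1; S1 reads c0=-1 → after 2×micro: 63; S2 reads c2=-125/8 → after 1×micro: -625/16 ⇒ (c0=-1, c1=63, c2=-625/16)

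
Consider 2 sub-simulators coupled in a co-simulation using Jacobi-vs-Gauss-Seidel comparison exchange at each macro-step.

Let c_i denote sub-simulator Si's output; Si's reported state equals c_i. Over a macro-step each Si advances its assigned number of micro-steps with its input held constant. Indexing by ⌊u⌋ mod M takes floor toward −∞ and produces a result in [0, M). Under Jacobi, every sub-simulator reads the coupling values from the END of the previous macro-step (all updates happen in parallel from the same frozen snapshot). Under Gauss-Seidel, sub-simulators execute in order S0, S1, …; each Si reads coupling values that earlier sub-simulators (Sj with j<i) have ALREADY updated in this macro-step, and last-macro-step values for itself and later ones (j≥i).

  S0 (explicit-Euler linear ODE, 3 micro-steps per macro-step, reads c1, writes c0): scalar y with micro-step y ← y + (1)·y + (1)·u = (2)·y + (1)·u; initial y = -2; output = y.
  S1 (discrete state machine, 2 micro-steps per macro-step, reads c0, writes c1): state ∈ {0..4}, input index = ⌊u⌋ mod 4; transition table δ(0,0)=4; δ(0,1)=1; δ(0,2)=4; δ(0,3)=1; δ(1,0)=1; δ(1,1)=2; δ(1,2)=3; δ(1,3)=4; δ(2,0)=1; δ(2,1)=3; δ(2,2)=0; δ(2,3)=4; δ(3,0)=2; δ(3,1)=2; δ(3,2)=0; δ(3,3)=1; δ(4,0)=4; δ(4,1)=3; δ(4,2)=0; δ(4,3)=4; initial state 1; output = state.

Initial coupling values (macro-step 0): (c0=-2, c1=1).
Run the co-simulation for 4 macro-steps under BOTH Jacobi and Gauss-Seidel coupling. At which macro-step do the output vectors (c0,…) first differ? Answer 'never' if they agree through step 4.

[Jacobi] macro 1: S0 reads c1=1 → after 3×micro: -9; S1 reads c0=-2 → after 2×micro: 0 ⇒ (c0=-9, c1=0)
[Jacobi] macro 2: S0 reads c1=0 → after 3×micro: -72; S1 reads c0=-9 → after 2×micro: 4 ⇒ (c0=-72, c1=4)
[Jacobi] macro 3: S0 reads c1=4 → after 3×micro: -548; S1 reads c0=-72 → after 2×micro: 4 ⇒ (c0=-548, c1=4)
[Jacobi] macro 4: S0 reads c1=4 → after 3×micro: -4356; S1 reads c0=-548 → after 2×micro: 4 ⇒ (c0=-4356, c1=4)
[Gauss-Seidel] macro 1: S0 reads c1=1 → after 3×micro: -9; S1 reads c0=-9 → after 2×micro: 4 ⇒ (c0=-9, c1=4)
[Gauss-Seidel] macro 2: S0 reads c1=4 → after 3×micro: -44; S1 reads c0=-44 → after 2×micro: 4 ⇒ (c0=-44, c1=4)
[Gauss-Seidel] macro 3: S0 reads c1=4 → after 3×micro: -324; S1 reads c0=-324 → after 2×micro: 4 ⇒ (c0=-324, c1=4)
[Gauss-Seidel] macro 4: S0 reads c1=4 → after 3×micro: -2564; S1 reads c0=-2564 → after 2×micro: 4 ⇒ (c0=-2564, c1=4)

first divergence at macro-step: 1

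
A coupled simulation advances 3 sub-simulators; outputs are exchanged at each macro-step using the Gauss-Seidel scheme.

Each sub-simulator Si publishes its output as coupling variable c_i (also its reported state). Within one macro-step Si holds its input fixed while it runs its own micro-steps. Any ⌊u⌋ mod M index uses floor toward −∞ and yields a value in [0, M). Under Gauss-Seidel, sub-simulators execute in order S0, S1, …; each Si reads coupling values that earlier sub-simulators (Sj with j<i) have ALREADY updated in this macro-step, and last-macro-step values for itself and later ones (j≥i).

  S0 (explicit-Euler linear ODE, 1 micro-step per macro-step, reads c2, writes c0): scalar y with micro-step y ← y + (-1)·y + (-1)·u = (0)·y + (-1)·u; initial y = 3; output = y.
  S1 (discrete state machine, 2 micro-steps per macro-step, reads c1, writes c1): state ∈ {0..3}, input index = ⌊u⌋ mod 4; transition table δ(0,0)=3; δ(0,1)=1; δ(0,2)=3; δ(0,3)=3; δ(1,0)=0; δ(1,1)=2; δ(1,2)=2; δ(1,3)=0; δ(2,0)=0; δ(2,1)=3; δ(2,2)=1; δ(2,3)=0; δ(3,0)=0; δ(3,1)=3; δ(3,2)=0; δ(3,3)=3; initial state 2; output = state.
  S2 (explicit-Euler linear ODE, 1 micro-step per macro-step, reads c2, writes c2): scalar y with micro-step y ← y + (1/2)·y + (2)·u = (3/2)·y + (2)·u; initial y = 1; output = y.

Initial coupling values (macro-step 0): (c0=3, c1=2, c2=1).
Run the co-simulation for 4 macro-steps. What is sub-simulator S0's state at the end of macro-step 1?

macro 1: S0 reads c2=1 → after 1×micro: -1; S1 reads c1=2 → after 2×micro: 2; S2 reads c2=1 → after 1×micro: 7/2 ⇒ (c0=-1, c1=2, c2=7/2)
macro 2: S0 reads c2=7/2 → after 1×micro: -7/2; S1 reads c1=2 → after 2×micro: 2; S2 reads c2=7/2 → after 1×micro: 49/4 ⇒ (c0=-7/2, c1=2, c2=49/4)
macro 3: S0 reads c2=49/4 → after 1×micro: -49/4; S1 reads c1=2 → after 2×micro: 2; S2 reads c2=49/4 → after 1×micro: 343/8 ⇒ (c0=-49/4, c1=2, c2=343/8)
macro 4: S0 reads c2=343/8 → after 1×micro: -343/8; S1 reads c1=2 → after 2×micro: 2; S2 reads c2=343/8 → after 1×micro: 2401/16 ⇒ (c0=-343/8, c1=2, c2=2401/16)

S0 state at macro-step 1 = -1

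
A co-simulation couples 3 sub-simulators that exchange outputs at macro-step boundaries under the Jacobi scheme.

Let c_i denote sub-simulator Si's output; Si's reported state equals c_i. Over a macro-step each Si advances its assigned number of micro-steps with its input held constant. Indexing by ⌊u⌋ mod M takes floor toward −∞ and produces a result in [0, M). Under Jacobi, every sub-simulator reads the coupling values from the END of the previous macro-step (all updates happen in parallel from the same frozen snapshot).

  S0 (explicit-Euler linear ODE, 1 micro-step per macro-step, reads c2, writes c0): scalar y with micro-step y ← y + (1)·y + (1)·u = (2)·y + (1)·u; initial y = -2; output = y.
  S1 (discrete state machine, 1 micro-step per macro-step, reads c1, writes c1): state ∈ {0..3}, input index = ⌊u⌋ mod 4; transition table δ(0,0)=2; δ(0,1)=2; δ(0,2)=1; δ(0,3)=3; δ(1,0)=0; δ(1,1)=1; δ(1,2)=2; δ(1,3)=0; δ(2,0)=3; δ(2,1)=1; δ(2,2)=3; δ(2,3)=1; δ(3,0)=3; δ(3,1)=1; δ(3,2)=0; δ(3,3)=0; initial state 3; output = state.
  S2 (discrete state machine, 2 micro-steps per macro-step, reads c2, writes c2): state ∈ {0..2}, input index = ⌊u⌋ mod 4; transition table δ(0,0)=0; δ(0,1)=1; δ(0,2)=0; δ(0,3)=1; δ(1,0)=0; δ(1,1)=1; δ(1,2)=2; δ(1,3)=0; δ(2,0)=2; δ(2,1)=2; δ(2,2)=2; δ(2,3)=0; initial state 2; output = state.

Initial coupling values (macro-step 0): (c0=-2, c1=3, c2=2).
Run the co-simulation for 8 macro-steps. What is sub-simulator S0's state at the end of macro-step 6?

macro 1: S0 reads c2=2 → after 1×micro: -2; S1 reads c1=3 → after 1×micro: 0; S2 reads c2=2 → after 2×micro: 2 ⇒ (c0=-2, c1=0, c2=2)
macro 2: S0 reads c2=2 → after 1×micro: -2; S1 reads c1=0 → after 1×micro: 2; S2 reads c2=2 → after 2×micro: 2 ⇒ (c0=-2, c1=2, c2=2)
macro 3: S0 reads c2=2 → after 1×micro: -2; S1 reads c1=2 → after 1×micro: 3; S2 reads c2=2 → after 2×micro: 2 ⇒ (c0=-2, c1=3, c2=2)
macro 4: S0 reads c2=2 → after 1×micro: -2; S1 reads c1=3 → after 1×micro: 0; S2 reads c2=2 → after 2×micro: 2 ⇒ (c0=-2, c1=0, c2=2)
macro 5: S0 reads c2=2 → after 1×micro: -2; S1 reads c1=0 → after 1×micro: 2; S2 reads c2=2 → after 2×micro: 2 ⇒ (c0=-2, c1=2, c2=2)
macro 6: S0 reads c2=2 → after 1×micro: -2; S1 reads c1=2 → after 1×micro: 3; S2 reads c2=2 → after 2×micro: 2 ⇒ (c0=-2, c1=3, c2=2)
macro 7: S0 reads c2=2 → after 1×micro: -2; S1 reads c1=3 → after 1×micro: 0; S2 reads c2=2 → after 2×micro: 2 ⇒ (c0=-2, c1=0, c2=2)
macro 8: S0 reads c2=2 → after 1×micro: -2; S1 reads c1=0 → after 1×micro: 2; S2 reads c2=2 → after 2×micro: 2 ⇒ (c0=-2, c1=2, c2=2)

S0 state at macro-step 6 = -2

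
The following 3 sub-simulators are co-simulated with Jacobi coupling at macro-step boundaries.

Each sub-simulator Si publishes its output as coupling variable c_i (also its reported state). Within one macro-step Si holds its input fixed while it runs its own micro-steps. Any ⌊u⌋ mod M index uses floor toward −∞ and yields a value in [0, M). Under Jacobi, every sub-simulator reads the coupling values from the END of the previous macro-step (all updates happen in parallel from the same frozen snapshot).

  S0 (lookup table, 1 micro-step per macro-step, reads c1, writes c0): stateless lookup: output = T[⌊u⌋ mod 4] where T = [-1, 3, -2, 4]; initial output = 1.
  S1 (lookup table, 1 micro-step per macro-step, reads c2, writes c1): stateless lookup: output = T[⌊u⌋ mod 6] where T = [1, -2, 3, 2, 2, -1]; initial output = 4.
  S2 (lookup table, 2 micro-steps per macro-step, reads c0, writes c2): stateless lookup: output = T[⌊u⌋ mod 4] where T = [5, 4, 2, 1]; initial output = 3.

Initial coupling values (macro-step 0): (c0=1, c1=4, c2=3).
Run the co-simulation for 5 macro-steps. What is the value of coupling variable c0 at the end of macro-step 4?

c0 at macro-step 4 = -2

macro 1: S0 reads c1=4 → after 1×micro: -1; S1 reads c2=3 → after 1×micro: 2; S2 reads c0=1 → after 2×micro: 4 ⇒ (c0=-1, c1=2, c2=4)
macro 2: S0 reads c1=2 → after 1×micro: -2; S1 reads c2=4 → after 1×micro: 2; S2 reads c0=-1 → after 2×micro: 1 ⇒ (c0=-2, c1=2, c2=1)
macro 3: S0 reads c1=2 → after 1×micro: -2; S1 reads c2=1 → after 1×micro: -2; S2 reads c0=-2 → after 2×micro: 2 ⇒ (c0=-2, c1=-2, c2=2)
macro 4: S0 reads c1=-2 → after 1×micro: -2; S1 reads c2=2 → after 1×micro: 3; S2 reads c0=-2 → after 2×micro: 2 ⇒ (c0=-2, c1=3, c2=2)
macro 5: S0 reads c1=3 → after 1×micro: 4; S1 reads c2=2 → after 1×micro: 3; S2 reads c0=-2 → after 2×micro: 2 ⇒ (c0=4, c1=3, c2=2)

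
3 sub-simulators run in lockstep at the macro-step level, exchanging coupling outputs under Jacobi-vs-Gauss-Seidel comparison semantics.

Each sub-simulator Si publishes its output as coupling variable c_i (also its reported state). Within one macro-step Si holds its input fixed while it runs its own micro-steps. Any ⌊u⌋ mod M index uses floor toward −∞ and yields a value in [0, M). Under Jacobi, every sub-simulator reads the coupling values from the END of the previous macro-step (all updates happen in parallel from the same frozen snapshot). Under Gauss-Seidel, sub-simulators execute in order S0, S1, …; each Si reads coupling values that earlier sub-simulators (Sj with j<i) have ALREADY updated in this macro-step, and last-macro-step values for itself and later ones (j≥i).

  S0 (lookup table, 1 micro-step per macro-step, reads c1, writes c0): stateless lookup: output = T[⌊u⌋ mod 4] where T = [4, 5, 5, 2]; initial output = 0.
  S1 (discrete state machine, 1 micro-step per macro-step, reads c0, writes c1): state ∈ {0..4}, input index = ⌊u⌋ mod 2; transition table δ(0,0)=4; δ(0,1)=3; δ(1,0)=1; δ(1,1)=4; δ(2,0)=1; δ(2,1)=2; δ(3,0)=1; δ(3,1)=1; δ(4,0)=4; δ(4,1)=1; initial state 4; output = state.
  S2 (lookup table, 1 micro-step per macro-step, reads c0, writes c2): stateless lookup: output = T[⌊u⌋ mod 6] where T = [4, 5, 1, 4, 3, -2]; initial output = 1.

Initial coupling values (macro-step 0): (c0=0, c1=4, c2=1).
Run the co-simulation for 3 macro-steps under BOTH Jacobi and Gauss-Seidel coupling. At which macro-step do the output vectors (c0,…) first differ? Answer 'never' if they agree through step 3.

[Jacobi] macro 1: S0 reads c1=4 → after 1×micro: 4; S1 reads c0=0 → after 1×micro: 4; S2 reads c0=0 → after 1×micro: 4 ⇒ (c0=4, c1=4, c2=4)
[Jacobi] macro 2: S0 reads c1=4 → after 1×micro: 4; S1 reads c0=4 → after 1×micro: 4; S2 reads c0=4 → after 1×micro: 3 ⇒ (c0=4, c1=4, c2=3)
[Jacobi] macro 3: S0 reads c1=4 → after 1×micro: 4; S1 reads c0=4 → after 1×micro: 4; S2 reads c0=4 → after 1×micro: 3 ⇒ (c0=4, c1=4, c2=3)
[Gauss-Seidel] macro 1: S0 reads c1=4 → after 1×micro: 4; S1 reads c0=4 → after 1×micro: 4; S2 reads c0=4 → after 1×micro: 3 ⇒ (c0=4, c1=4, c2=3)
[Gauss-Seidel] macro 2: S0 reads c1=4 → after 1×micro: 4; S1 reads c0=4 → after 1×micro: 4; S2 reads c0=4 → after 1×micro: 3 ⇒ (c0=4, c1=4, c2=3)
[Gauss-Seidel] macro 3: S0 reads c1=4 → after 1×micro: 4; S1 reads c0=4 → after 1×micro: 4; S2 reads c0=4 → after 1×micro: 3 ⇒ (c0=4, c1=4, c2=3)

first divergence at macro-step: 1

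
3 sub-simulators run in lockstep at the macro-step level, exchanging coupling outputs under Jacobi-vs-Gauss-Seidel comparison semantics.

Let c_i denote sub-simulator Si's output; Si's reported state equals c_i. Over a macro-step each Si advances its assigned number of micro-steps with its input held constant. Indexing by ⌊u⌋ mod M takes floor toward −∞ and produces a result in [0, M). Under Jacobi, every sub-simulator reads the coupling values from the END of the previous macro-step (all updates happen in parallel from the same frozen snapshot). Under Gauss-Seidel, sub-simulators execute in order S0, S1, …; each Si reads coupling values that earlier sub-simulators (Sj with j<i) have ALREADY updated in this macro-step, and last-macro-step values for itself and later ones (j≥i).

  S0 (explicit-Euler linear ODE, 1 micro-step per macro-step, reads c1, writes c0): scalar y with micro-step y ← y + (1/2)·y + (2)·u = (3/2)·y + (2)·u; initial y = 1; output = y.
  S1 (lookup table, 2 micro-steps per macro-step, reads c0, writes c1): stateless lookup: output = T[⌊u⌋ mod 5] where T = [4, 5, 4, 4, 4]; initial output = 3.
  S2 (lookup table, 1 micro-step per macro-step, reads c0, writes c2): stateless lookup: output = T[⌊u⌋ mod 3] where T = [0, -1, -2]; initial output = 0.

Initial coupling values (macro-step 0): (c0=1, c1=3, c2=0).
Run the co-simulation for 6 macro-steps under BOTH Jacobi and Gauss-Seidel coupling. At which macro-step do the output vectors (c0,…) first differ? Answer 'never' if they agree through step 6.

[Jacobi] macro 1: S0 reads c1=3 → after 1×micro: 15/2; S1 reads c0=1 → after 2×micro: 5; S2 reads c0=1 → after 1×micro: -1 ⇒ (c0=15/2, c1=5, c2=-1)
[Jacobi] macro 2: S0 reads c1=5 → after 1×micro: 85/4; S1 reads c0=15/2 → after 2×micro: 4; S2 reads c0=15/2 → after 1×micro: -1 ⇒ (c0=85/4, c1=4, c2=-1)
[Jacobi] macro 3: S0 reads c1=4 → after 1×micro: 319/8; S1 reads c0=85/4 → after 2×micro: 5; S2 reads c0=85/4 → after 1×micro: 0 ⇒ (c0=319/8, c1=5, c2=0)
[Jacobi] macro 4: S0 reads c1=5 → after 1×micro: 1117/16; S1 reads c0=319/8 → after 2×micro: 4; S2 reads c0=319/8 → after 1×micro: 0 ⇒ (c0=1117/16, c1=4, c2=0)
[Jacobi] macro 5: S0 reads c1=4 → after 1×micro: 3607/32; S1 reads c0=1117/16 → after 2×micro: 4; S2 reads c0=1117/16 → after 1×micro: 0 ⇒ (c0=3607/32, c1=4, c2=0)
[Jacobi] macro 6: S0 reads c1=4 → after 1×micro: 11333/64; S1 reads c0=3607/32 → after 2×micro: 4; S2 reads c0=3607/32 → after 1×micro: -1 ⇒ (c0=11333/64, c1=4, c2=-1)
[Gauss-Seidel] macro 1: S0 reads c1=3 → after 1×micro: 15/2; S1 reads c0=15/2 → after 2×micro: 4; S2 reads c0=15/2 → after 1×micro: -1 ⇒ (c0=15/2, c1=4, c2=-1)
[Gauss-Seidel] macro 2: S0 reads c1=4 → after 1×micro: 77/4; S1 reads c0=77/4 → after 2×micro: 4; S2 reads c0=77/4 → after 1×micro: -1 ⇒ (c0=77/4, c1=4, c2=-1)
[Gauss-Seidel] macro 3: S0 reads c1=4 → after 1×micro: 295/8; S1 reads c0=295/8 → after 2×micro: 5; S2 reads c0=295/8 → after 1×micro: 0 ⇒ (c0=295/8, c1=5, c2=0)
[Gauss-Seidel] macro 4: S0 reads c1=5 → after 1×micro: 1045/16; S1 reads c0=1045/16 → after 2×micro: 4; S2 reads c0=1045/16 → after 1×micro: -2 ⇒ (c0=1045/16, c1=4, c2=-2)
[Gauss-Seidel] macro 5: S0 reads c1=4 → after 1×micro: 3391/32; S1 reads c0=3391/32 → after 2×micro: 4; S2 reads c0=3391/32 → after 1×micro: 0 ⇒ (c0=3391/32, c1=4, c2=0)
[Gauss-Seidel] macro 6: S0 reads c1=4 → after 1×micro: 10685/64; S1 reads c0=10685/64 → after 2×micro: 5; S2 reads c0=10685/64 → after 1×micro: -1 ⇒ (c0=10685/64, c1=5, c2=-1)

first divergence at macro-step: 1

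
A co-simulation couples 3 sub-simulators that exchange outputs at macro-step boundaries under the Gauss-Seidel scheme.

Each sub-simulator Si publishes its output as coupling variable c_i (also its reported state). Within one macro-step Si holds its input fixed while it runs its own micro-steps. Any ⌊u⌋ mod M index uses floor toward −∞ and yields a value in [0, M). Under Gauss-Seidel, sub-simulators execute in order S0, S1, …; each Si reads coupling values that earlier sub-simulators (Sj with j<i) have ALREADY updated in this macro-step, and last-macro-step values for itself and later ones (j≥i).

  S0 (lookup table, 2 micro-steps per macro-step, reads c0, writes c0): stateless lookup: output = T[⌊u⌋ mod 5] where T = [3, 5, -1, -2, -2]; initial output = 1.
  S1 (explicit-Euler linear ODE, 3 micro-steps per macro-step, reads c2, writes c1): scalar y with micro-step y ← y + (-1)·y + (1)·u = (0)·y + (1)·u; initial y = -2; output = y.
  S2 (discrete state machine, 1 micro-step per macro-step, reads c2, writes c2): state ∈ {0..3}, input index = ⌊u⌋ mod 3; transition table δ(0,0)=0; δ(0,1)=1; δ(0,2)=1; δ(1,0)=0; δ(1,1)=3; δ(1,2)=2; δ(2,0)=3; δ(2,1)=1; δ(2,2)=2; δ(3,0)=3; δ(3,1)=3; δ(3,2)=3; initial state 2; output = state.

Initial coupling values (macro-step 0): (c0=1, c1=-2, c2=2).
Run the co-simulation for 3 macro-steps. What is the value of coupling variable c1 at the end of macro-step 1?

c1 at macro-step 1 = 2

macro 1: S0 reads c0=1 → after 2×micro: 5; S1 reads c2=2 → after 3×micro: 2; S2 reads c2=2 → after 1×micro: 2 ⇒ (c0=5, c1=2, c2=2)
macro 2: S0 reads c0=5 → after 2×micro: 3; S1 reads c2=2 → after 3×micro: 2; S2 reads c2=2 → after 1×micro: 2 ⇒ (c0=3, c1=2, c2=2)
macro 3: S0 reads c0=3 → after 2×micro: -2; S1 reads c2=2 → after 3×micro: 2; S2 reads c2=2 → after 1×micro: 2 ⇒ (c0=-2, c1=2, c2=2)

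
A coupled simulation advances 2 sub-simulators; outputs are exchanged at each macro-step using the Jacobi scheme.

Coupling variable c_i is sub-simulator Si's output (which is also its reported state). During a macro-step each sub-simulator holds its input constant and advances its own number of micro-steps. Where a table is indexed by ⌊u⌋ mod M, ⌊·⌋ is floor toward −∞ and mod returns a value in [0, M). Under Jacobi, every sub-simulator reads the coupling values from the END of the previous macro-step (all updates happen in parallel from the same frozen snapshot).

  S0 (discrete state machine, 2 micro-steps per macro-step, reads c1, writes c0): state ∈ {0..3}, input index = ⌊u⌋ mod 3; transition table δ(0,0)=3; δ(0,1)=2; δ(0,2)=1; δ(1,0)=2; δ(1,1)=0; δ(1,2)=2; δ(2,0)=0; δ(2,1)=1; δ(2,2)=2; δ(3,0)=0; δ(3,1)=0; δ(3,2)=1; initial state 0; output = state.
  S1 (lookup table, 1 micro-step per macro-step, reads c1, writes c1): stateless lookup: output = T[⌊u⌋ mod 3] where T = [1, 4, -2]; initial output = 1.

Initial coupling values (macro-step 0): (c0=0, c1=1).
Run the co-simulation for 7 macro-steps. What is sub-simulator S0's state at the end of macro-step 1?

macro 1: S0 reads c1=1 → after 2×micro: 1; S1 reads c1=1 → after 1×micro: 4 ⇒ (c0=1, c1=4)
macro 2: S0 reads c1=4 → after 2×micro: 2; S1 reads c1=4 → after 1×micro: 4 ⇒ (c0=2, c1=4)
macro 3: S0 reads c1=4 → after 2×micro: 0; S1 reads c1=4 → after 1×micro: 4 ⇒ (c0=0, c1=4)
macro 4: S0 reads c1=4 → after 2×micro: 1; S1 reads c1=4 → after 1×micro: 4 ⇒ (c0=1, c1=4)
macro 5: S0 reads c1=4 → after 2×micro: 2; S1 reads c1=4 → after 1×micro: 4 ⇒ (c0=2, c1=4)
macro 6: S0 reads c1=4 → after 2×micro: 0; S1 reads c1=4 → after 1×micro: 4 ⇒ (c0=0, c1=4)
macro 7: S0 reads c1=4 → after 2×micro: 1; S1 reads c1=4 → after 1×micro: 4 ⇒ (c0=1, c1=4)

S0 state at macro-step 1 = 1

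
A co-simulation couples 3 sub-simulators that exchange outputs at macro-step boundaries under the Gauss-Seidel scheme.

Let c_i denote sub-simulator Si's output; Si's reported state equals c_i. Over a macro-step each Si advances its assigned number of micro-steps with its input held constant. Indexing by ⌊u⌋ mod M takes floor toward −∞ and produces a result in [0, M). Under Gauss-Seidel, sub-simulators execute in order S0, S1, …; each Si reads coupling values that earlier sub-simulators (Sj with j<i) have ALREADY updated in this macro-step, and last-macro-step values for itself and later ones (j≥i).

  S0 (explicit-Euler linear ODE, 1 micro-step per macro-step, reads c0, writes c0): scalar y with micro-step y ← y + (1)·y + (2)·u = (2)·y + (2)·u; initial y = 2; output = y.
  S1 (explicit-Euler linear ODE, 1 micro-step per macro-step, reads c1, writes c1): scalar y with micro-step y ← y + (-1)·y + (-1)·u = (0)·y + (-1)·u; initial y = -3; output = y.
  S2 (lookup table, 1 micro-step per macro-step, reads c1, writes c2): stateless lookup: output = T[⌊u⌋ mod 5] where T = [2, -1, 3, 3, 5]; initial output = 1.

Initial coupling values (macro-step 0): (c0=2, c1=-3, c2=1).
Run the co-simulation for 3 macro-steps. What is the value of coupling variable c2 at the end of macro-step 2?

c2 at macro-step 2 = 3

macro 1: S0 reads c0=2 → after 1×micro: 8; S1 reads c1=-3 → after 1×micro: 3; S2 reads c1=3 → after 1×micro: 3 ⇒ (c0=8, c1=3, c2=3)
macro 2: S0 reads c0=8 → after 1×micro: 32; S1 reads c1=3 → after 1×micro: -3; S2 reads c1=-3 → after 1×micro: 3 ⇒ (c0=32, c1=-3, c2=3)
macro 3: S0 reads c0=32 → after 1×micro: 128; S1 reads c1=-3 → after 1×micro: 3; S2 reads c1=3 → after 1×micro: 3 ⇒ (c0=128, c1=3, c2=3)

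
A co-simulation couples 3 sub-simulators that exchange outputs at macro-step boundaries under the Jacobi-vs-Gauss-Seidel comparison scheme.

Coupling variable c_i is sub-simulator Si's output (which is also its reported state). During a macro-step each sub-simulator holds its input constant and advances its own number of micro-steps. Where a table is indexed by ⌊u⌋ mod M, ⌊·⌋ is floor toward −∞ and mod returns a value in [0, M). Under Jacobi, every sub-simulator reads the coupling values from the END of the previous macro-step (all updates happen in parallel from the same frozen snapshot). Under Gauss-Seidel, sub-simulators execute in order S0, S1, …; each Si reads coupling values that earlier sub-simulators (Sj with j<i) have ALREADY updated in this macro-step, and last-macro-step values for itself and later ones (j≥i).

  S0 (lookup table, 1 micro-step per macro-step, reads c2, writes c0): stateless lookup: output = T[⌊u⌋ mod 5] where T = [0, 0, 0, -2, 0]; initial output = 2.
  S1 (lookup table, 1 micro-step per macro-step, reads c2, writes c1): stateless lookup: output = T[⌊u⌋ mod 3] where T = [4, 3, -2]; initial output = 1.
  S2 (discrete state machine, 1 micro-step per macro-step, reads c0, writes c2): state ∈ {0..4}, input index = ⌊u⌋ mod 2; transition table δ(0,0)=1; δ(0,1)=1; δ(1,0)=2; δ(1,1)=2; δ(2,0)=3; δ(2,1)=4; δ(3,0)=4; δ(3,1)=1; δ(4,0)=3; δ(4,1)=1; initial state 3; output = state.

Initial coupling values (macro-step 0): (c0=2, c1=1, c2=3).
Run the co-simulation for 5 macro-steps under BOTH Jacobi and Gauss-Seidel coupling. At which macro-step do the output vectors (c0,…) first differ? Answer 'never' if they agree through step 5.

[Jacobi] macro 1: S0 reads c2=3 → after 1×micro: -2; S1 reads c2=3 → after 1×micro: 4; S2 reads c0=2 → after 1×micro: 4 ⇒ (c0=-2, c1=4, c2=4)
[Jacobi] macro 2: S0 reads c2=4 → after 1×micro: 0; S1 reads c2=4 → after 1×micro: 3; S2 reads c0=-2 → after 1×micro: 3 ⇒ (c0=0, c1=3, c2=3)
[Jacobi] macro 3: S0 reads c2=3 → after 1×micro: -2; S1 reads c2=3 → after 1×micro: 4; S2 reads c0=0 → after 1×micro: 4 ⇒ (c0=-2, c1=4, c2=4)
[Jacobi] macro 4: S0 reads c2=4 → after 1×micro: 0; S1 reads c2=4 → after 1×micro: 3; S2 reads c0=-2 → after 1×micro: 3 ⇒ (c0=0, c1=3, c2=3)
[Jacobi] macro 5: S0 reads c2=3 → after 1×micro: -2; S1 reads c2=3 → after 1×micro: 4; S2 reads c0=0 → after 1×micro: 4 ⇒ (c0=-2, c1=4, c2=4)
[Gauss-Seidel] macro 1: S0 reads c2=3 → after 1×micro: -2; S1 reads c2=3 → after 1×micro: 4; S2 reads c0=-2 → after 1×micro: 4 ⇒ (c0=-2, c1=4, c2=4)
[Gauss-Seidel] macro 2: S0 reads c2=4 → after 1×micro: 0; S1 reads c2=4 → after 1×micro: 3; S2 reads c0=0 → after 1×micro: 3 ⇒ (c0=0, c1=3, c2=3)
[Gauss-Seidel] macro 3: S0 reads c2=3 → after 1×micro: -2; S1 reads c2=3 → after 1×micro: 4; S2 reads c0=-2 → after 1×micro: 4 ⇒ (c0=-2, c1=4, c2=4)
[Gauss-Seidel] macro 4: S0 reads c2=4 → after 1×micro: 0; S1 reads c2=4 → after 1×micro: 3; S2 reads c0=0 → after 1×micro: 3 ⇒ (c0=0, c1=3, c2=3)
[Gauss-Seidel] macro 5: S0 reads c2=3 → after 1×micro: -2; S1 reads c2=3 → after 1×micro: 4; S2 reads c0=-2 → after 1×micro: 4 ⇒ (c0=-2, c1=4, c2=4)

first divergence at macro-step: never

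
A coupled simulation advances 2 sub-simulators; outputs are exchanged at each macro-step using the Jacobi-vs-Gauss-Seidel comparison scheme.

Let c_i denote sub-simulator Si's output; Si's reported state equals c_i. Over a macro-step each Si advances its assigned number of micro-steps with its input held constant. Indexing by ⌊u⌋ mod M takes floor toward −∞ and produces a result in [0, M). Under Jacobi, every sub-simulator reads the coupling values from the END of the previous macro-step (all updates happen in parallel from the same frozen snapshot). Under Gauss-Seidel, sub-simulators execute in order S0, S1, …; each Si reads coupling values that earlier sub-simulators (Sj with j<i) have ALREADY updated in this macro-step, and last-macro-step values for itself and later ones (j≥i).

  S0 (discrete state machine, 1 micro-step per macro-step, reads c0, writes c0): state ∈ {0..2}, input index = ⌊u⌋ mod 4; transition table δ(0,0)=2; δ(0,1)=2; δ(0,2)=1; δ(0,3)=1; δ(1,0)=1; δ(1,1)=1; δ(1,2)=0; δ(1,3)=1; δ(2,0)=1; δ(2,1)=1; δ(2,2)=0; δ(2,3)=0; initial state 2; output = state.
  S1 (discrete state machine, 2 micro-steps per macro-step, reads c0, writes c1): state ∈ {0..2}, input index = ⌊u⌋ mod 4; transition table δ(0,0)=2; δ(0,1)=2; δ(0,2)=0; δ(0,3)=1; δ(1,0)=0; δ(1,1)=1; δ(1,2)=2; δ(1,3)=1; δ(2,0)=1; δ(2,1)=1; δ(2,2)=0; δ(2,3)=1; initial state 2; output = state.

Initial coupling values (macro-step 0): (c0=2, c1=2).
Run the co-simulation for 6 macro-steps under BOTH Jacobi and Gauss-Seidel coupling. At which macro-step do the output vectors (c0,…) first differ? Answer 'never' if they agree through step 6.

first divergence at macro-step: 2

[Jacobi] macro 1: S0 reads c0=2 → after 1×micro: 0; S1 reads c0=2 → after 2×micro: 0 ⇒ (c0=0, c1=0)
[Jacobi] macro 2: S0 reads c0=0 → after 1×micro: 2; S1 reads c0=0 → after 2×micro: 1 ⇒ (c0=2, c1=1)
[Jacobi] macro 3: S0 reads c0=2 → after 1×micro: 0; S1 reads c0=2 → after 2×micro: 0 ⇒ (c0=0, c1=0)
[Jacobi] macro 4: S0 reads c0=0 → after 1×micro: 2; S1 reads c0=0 → after 2×micro: 1 ⇒ (c0=2, c1=1)
[Jacobi] macro 5: S0 reads c0=2 → after 1×micro: 0; S1 reads c0=2 → after 2×micro: 0 ⇒ (c0=0, c1=0)
[Jacobi] macro 6: S0 reads c0=0 → after 1×micro: 2; S1 reads c0=0 → after 2×micro: 1 ⇒ (c0=2, c1=1)
[Gauss-Seidel] macro 1: S0 reads c0=2 → after 1×micro: 0; S1 reads c0=0 → after 2×micro: 0 ⇒ (c0=0, c1=0)
[Gauss-Seidel] macro 2: S0 reads c0=0 → after 1×micro: 2; S1 reads c0=2 → after 2×micro: 0 ⇒ (c0=2, c1=0)
[Gauss-Seidel] macro 3: S0 reads c0=2 → after 1×micro: 0; S1 reads c0=0 → after 2×micro: 1 ⇒ (c0=0, c1=1)
[Gauss-Seidel] macro 4: S0 reads c0=0 → after 1×micro: 2; S1 reads c0=2 → after 2×micro: 0 ⇒ (c0=2, c1=0)
[Gauss-Seidel] macro 5: S0 reads c0=2 → after 1×micro: 0; S1 reads c0=0 → after 2×micro: 1 ⇒ (c0=0, c1=1)
[Gauss-Seidel] macro 6: S0 reads c0=0 → after 1×micro: 2; S1 reads c0=2 → after 2×micro: 0 ⇒ (c0=2, c1=0)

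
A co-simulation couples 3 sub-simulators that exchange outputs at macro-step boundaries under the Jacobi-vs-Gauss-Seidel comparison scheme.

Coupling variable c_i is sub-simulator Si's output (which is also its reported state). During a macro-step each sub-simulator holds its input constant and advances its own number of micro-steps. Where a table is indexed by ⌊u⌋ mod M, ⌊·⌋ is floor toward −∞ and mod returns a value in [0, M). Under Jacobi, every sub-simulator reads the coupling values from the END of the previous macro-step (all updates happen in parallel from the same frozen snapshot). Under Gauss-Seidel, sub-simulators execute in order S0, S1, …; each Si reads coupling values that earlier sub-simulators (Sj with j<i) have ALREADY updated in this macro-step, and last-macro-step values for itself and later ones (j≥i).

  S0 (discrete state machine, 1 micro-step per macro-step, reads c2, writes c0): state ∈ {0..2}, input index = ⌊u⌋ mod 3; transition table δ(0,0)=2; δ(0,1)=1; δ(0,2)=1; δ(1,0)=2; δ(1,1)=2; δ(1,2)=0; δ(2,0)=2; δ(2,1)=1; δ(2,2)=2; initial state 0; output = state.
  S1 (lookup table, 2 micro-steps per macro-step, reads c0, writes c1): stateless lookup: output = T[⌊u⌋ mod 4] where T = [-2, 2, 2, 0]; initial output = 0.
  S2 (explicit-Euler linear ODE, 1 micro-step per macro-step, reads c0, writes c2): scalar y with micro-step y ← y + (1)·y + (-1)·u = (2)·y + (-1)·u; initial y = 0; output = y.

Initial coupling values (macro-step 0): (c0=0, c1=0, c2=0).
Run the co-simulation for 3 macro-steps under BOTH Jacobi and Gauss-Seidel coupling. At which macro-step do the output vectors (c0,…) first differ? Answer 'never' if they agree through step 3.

[Jacobi] macro 1: S0 reads c2=0 → after 1×micro: 2; S1 reads c0=0 → after 2×micro: -2; S2 reads c0=0 → after 1×micro: 0 ⇒ (c0=2, c1=-2, c2=0)
[Jacobi] macro 2: S0 reads c2=0 → after 1×micro: 2; S1 reads c0=2 → after 2×micro: 2; S2 reads c0=2 → after 1×micro: -2 ⇒ (c0=2, c1=2, c2=-2)
[Jacobi] macro 3: S0 reads c2=-2 → after 1×micro: 1; S1 reads c0=2 → after 2×micro: 2; S2 reads c0=2 → after 1×micro: -6 ⇒ (c0=1, c1=2, c2=-6)
[Gauss-Seidel] macro 1: S0 reads c2=0 → after 1×micro: 2; S1 reads c0=2 → after 2×micro: 2; S2 reads c0=2 → after 1×micro: -2 ⇒ (c0=2, c1=2, c2=-2)
[Gauss-Seidel] macro 2: S0 reads c2=-2 → after 1×micro: 1; S1 reads c0=1 → after 2×micro: 2; S2 reads c0=1 → after 1×micro: -5 ⇒ (c0=1, c1=2, c2=-5)
[Gauss-Seidel] macro 3: S0 reads c2=-5 → after 1×micro: 2; S1 reads c0=2 → after 2×micro: 2; S2 reads c0=2 → after 1×micro: -12 ⇒ (c0=2, c1=2, c2=-12)

first divergence at macro-step: 1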